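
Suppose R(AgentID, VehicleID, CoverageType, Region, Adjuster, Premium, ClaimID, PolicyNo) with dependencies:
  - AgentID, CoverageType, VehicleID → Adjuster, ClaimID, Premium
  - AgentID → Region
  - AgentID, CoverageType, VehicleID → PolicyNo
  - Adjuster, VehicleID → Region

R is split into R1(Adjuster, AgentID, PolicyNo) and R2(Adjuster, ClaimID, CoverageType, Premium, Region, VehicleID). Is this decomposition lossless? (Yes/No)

No

Common attributes: {Adjuster}; their closure is {Adjuster}.
The closure covers neither R1 nor R2 entirely; the join is not lossless.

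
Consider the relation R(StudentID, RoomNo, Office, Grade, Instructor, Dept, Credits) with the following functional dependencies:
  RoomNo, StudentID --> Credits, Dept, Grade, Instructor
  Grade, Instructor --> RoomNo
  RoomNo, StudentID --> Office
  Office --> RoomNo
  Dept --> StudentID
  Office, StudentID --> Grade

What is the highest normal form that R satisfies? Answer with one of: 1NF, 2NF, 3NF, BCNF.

3NF

Candidate keys: {Dept, Grade, Instructor}, {Dept, Office}, {Dept, RoomNo}, {Grade, Instructor, StudentID}, {Office, StudentID}, {RoomNo, StudentID}. Prime attributes: {Dept, Grade, Instructor, Office, RoomNo, StudentID}.
For Grade, Instructor --> RoomNo we have {Grade, Instructor}⁺ = {Grade, Instructor, RoomNo}; {Grade, Instructor} is not a superkey, so BCNF fails.
Its right-hand attributes {RoomNo} are all prime, as are those of every other non-superkey FD — the relation is in 3NF.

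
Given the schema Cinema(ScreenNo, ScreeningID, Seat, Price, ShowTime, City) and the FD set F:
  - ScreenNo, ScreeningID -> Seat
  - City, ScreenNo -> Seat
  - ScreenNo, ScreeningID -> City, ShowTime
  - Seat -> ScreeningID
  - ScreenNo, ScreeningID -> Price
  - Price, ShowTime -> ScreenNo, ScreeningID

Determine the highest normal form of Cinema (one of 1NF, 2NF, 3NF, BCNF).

Candidate keys: {City, ScreenNo}, {Price, ShowTime}, {ScreenNo, ScreeningID}, {ScreenNo, Seat}. Prime attributes: {City, Price, ScreenNo, ScreeningID, Seat, ShowTime}.
Seat -> ScreeningID: {Seat}⁺ = {ScreeningID, Seat}, which is not all of the attributes, so the left side is not a superkey — BCNF is violated.
Its right-hand attributes {ScreeningID} are all prime, as are those of every other non-superkey FD — the relation is in 3NF.

3NF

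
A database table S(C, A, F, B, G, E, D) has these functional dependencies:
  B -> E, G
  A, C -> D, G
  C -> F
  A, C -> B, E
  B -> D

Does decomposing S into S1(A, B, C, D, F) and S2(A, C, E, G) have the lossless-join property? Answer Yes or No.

Yes

Common attributes: {A, C}; their closure is {A, B, C, D, E, F, G}.
This includes all of S1, so the common attributes are a superkey of S1 — the join is lossless.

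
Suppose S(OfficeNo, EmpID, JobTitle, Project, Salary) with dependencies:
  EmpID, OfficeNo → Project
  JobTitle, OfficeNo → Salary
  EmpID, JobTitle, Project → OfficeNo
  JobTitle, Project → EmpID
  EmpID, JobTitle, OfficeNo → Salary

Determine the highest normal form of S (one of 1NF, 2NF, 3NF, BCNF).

Candidate keys: {EmpID, JobTitle, OfficeNo}, {JobTitle, Project}. Prime attributes: {EmpID, JobTitle, OfficeNo, Project}.
For EmpID, OfficeNo → Project we have {EmpID, OfficeNo}⁺ = {EmpID, OfficeNo, Project}; {EmpID, OfficeNo} is not a superkey, so BCNF fails.
Because {Salary} is non-prime and the left side of JobTitle, OfficeNo → Salary is not a superkey, the relation is not in 3NF.
{JobTitle, OfficeNo} is a proper subset of the key {EmpID, JobTitle, OfficeNo}, and {JobTitle, OfficeNo}⁺ contains the non-prime attribute {Salary} — a partial dependency, so 2NF is violated.

1NF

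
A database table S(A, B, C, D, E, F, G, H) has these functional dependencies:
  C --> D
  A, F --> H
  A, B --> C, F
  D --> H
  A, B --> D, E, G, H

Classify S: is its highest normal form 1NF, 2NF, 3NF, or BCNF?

Candidate key: {A, B}. Prime attributes: {A, B}.
For C --> D we have {C}⁺ = {C, D, H}; {C} is not a superkey, so BCNF fails.
C --> D has non-prime {D} on the right and a non-superkey on the left, so 3NF fails.
No non-prime attribute depends on a proper subset of any candidate key, so 2NF holds.

2NF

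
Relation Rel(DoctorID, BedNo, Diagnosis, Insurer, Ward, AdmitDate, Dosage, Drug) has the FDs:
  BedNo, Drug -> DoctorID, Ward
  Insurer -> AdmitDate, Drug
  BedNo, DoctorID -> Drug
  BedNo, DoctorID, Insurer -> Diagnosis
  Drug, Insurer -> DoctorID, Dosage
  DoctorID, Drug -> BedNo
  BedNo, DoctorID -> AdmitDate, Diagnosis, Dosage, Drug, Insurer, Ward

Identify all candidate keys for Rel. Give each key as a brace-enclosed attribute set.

Closure of {Insurer} is {AdmitDate, BedNo, Diagnosis, DoctorID, Dosage, Drug, Insurer, Ward}, the whole schema; {Insurer} is a candidate key.
Closure of {BedNo, DoctorID} is {AdmitDate, BedNo, Diagnosis, DoctorID, Dosage, Drug, Insurer, Ward}, the whole schema; {BedNo, DoctorID} is a candidate key.
Closure of {BedNo, Drug} is {AdmitDate, BedNo, Diagnosis, DoctorID, Dosage, Drug, Insurer, Ward}, the whole schema; {BedNo, Drug} is a candidate key.
Closure of {DoctorID, Drug} is {AdmitDate, BedNo, Diagnosis, DoctorID, Dosage, Drug, Insurer, Ward}, the whole schema; {DoctorID, Drug} is a candidate key.
No proper subset of any of these is a key, and no other minimal superkey exists.

{BedNo, DoctorID}, {BedNo, Drug}, {DoctorID, Drug}, {Insurer}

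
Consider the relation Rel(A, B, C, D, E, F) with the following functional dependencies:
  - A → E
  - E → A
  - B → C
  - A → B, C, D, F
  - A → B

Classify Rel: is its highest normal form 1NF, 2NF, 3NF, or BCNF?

Candidate keys: {A}, {E}. Prime attributes: {A, E}.
B → C breaks BCNF: {B}⁺ = {B, C}, so {B} is not a superkey.
B → C determines the non-prime attribute {C} from a non-superkey — 3NF is violated.
Every candidate key is a single attribute, so no partial dependency is possible; 2NF holds.

2NF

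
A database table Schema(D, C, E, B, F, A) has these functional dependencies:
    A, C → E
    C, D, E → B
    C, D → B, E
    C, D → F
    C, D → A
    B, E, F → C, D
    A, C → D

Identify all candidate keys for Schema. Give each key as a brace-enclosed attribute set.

{A, C}, {B, E, F}, {C, D}

{A, C}⁺ = {A, B, C, D, E, F}, which is every attribute, so {A, C} is a candidate key.
{C, D}⁺ = {A, B, C, D, E, F}, which is every attribute, so {C, D} is a candidate key.
{B, E, F}⁺ = {A, B, C, D, E, F}, which is every attribute, so {B, E, F} is a candidate key.
Any other superkey properly contains one of these, so there are no further candidate keys.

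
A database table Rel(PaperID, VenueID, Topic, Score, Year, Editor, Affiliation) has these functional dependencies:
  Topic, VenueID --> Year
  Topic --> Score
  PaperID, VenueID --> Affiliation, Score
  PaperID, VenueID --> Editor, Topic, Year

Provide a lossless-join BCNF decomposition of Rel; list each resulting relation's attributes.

{Affiliation, Editor, PaperID, Topic, VenueID}; {Score, Topic}; {Topic, VenueID, Year}

Candidate key of the original relation: {PaperID, VenueID}.
In {Affiliation, Editor, PaperID, Score, Topic, VenueID, Year}, {Topic, VenueID} is not a superkey ({Topic, VenueID}⁺ restricted to this set is {Score, Topic, VenueID, Year}), so split on Topic, VenueID --> Score, Year into {Score, Topic, VenueID, Year} and {Affiliation, Editor, PaperID, Topic, VenueID}.
In {Score, Topic, VenueID, Year}, {Topic} is not a superkey ({Topic}⁺ restricted to this set is {Score, Topic}), so split on Topic --> Score into {Score, Topic} and {Topic, VenueID, Year}.
{Score, Topic}: every determinant is a superkey — BCNF.
{Topic, VenueID, Year}: every determinant is a superkey — BCNF.
{Affiliation, Editor, PaperID, Topic, VenueID}: every determinant is a superkey — BCNF.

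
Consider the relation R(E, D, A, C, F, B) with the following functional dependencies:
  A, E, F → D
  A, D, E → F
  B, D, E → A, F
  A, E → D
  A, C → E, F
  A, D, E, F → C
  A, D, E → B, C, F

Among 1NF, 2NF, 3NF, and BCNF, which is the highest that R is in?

BCNF

Candidate keys: {A, C}, {A, E}, {B, D, E}. Prime attributes: {A, B, C, D, E}.
The left-hand side of every FD is a superkey, so BCNF is satisfied.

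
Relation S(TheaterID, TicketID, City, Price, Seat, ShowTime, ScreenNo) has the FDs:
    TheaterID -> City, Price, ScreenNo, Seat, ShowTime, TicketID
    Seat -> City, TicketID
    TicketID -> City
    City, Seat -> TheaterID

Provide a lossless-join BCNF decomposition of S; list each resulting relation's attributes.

{City, TicketID}; {Price, ScreenNo, Seat, ShowTime, TheaterID, TicketID}

Candidate keys of the original relation: {Seat}, {TheaterID}.
{City, Price, ScreenNo, Seat, ShowTime, TheaterID, TicketID}: {TicketID} determines {City, TicketID} here but is not a superkey — split on TicketID -> City, giving {City, TicketID} and {Price, ScreenNo, Seat, ShowTime, TheaterID, TicketID}.
{City, TicketID} has no BCNF violation.
{Price, ScreenNo, Seat, ShowTime, TheaterID, TicketID} has no BCNF violation.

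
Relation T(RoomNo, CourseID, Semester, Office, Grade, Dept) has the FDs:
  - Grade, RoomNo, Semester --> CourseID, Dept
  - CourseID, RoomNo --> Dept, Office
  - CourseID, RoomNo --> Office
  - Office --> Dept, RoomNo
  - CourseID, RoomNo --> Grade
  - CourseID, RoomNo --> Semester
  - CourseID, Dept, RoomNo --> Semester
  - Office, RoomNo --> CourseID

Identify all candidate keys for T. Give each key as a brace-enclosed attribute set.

{CourseID, RoomNo}, {Grade, RoomNo, Semester}, {Office}

{Office}⁺ = {CourseID, Dept, Grade, Office, RoomNo, Semester} — all of the relation — so {Office} is a candidate key.
{CourseID, RoomNo}⁺ = {CourseID, Dept, Grade, Office, RoomNo, Semester} — all of the relation — so {CourseID, RoomNo} is a candidate key.
{Grade, RoomNo, Semester}⁺ = {CourseID, Dept, Grade, Office, RoomNo, Semester} — all of the relation — so {Grade, RoomNo, Semester} is a candidate key.
Any other superkey properly contains one of these, so there are no further candidate keys.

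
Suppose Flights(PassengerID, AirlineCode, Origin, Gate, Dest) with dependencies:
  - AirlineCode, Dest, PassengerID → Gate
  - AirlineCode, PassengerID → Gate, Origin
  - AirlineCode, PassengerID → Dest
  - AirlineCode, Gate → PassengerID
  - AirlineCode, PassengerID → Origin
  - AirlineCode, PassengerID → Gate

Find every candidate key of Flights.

{AirlineCode, Gate}, {AirlineCode, PassengerID}

{AirlineCode} never appears on the right of any FD, so every key must include it.
Closure of {AirlineCode, Gate} is {AirlineCode, Dest, Gate, Origin, PassengerID}, the whole schema; {AirlineCode, Gate} is a candidate key.
Closure of {AirlineCode, PassengerID} is {AirlineCode, Dest, Gate, Origin, PassengerID}, the whole schema; {AirlineCode, PassengerID} is a candidate key.
These are minimal and exhaustive — every other superkey contains one of them.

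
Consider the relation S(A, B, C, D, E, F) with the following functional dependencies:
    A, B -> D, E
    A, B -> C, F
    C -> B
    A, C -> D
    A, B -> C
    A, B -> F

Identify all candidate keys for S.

Attributes never on any right-hand side: {A} — every candidate key must contain it.
{A, B}⁺ = {A, B, C, D, E, F}, which is every attribute, so {A, B} is a candidate key.
{A, C}⁺ = {A, B, C, D, E, F}, which is every attribute, so {A, C} is a candidate key.
No proper subset of any of these is a key, and no other minimal superkey exists.

{A, B}, {A, C}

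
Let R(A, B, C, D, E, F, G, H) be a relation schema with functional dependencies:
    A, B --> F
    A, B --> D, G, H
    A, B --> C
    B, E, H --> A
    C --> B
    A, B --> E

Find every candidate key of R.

{A, B}⁺ = {A, B, C, D, E, F, G, H}, which is every attribute, so {A, B} is a candidate key.
{A, C}⁺ = {A, B, C, D, E, F, G, H}, which is every attribute, so {A, C} is a candidate key.
{B, E, H}⁺ = {A, B, C, D, E, F, G, H}, which is every attribute, so {B, E, H} is a candidate key.
{C, E, H}⁺ = {A, B, C, D, E, F, G, H}, which is every attribute, so {C, E, H} is a candidate key.
No proper subset of any of these is a key, and no other minimal superkey exists.

{A, B}, {A, C}, {B, E, H}, {C, E, H}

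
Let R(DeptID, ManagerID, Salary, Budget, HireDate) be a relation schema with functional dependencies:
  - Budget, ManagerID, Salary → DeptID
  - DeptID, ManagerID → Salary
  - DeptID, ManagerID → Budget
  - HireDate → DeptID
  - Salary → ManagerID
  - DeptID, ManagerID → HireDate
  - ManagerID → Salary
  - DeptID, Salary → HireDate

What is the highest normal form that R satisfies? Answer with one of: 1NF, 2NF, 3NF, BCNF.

Candidate keys: {Budget, ManagerID}, {Budget, Salary}, {DeptID, ManagerID}, {DeptID, Salary}, {HireDate, ManagerID}, {HireDate, Salary}. Prime attributes: {Budget, DeptID, HireDate, ManagerID, Salary}.
HireDate → DeptID: {HireDate}⁺ = {DeptID, HireDate}, which is not all of the attributes, so the left side is not a superkey — BCNF is violated.
Its right-hand attributes {DeptID} are all prime, as are those of every other non-superkey FD — the relation is in 3NF.

3NF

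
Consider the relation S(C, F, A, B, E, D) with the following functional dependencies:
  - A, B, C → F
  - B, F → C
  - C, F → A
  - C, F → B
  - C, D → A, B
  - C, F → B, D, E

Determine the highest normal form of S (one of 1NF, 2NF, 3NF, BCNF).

Candidate keys: {A, B, C}, {B, F}, {C, D}, {C, F}. Prime attributes: {A, B, C, D, F}.
The left-hand side of every FD is a superkey, so BCNF is satisfied.

BCNF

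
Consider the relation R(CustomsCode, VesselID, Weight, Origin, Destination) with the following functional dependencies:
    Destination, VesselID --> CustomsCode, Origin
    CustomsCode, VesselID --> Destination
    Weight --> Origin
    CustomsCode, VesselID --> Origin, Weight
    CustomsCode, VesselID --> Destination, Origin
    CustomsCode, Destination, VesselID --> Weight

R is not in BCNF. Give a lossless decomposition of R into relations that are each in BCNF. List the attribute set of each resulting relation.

{CustomsCode, Destination, VesselID, Weight}; {Origin, Weight}

Candidate keys of the original relation: {CustomsCode, VesselID}, {Destination, VesselID}.
Within {CustomsCode, Destination, Origin, VesselID, Weight}: {Weight}⁺ ∩ {CustomsCode, Destination, Origin, VesselID, Weight} = {Origin, Weight}, not the whole set, so Weight --> Origin violates BCNF; decompose into {Origin, Weight} and {CustomsCode, Destination, VesselID, Weight}.
{Origin, Weight} is in BCNF.
{CustomsCode, Destination, VesselID, Weight} is in BCNF.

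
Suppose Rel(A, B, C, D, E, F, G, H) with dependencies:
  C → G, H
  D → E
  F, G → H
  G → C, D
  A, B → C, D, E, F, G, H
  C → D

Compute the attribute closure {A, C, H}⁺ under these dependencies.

{A, C, D, E, G, H}

Start with {A, C, H}.
C → G, H applies; add {G} → now {A, C, G, H}.
G → C, D applies; add {D} → now {A, C, D, G, H}.
D → E applies; add {E} → now {A, C, D, E, G, H}.
No further FD applies.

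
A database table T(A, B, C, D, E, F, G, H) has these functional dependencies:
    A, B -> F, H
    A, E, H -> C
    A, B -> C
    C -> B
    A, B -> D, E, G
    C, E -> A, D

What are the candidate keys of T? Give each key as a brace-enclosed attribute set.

Closure of {A, B} is {A, B, C, D, E, F, G, H}, the whole schema; {A, B} is a candidate key.
Closure of {A, C} is {A, B, C, D, E, F, G, H}, the whole schema; {A, C} is a candidate key.
Closure of {C, E} is {A, B, C, D, E, F, G, H}, the whole schema; {C, E} is a candidate key.
Closure of {A, E, H} is {A, B, C, D, E, F, G, H}, the whole schema; {A, E, H} is a candidate key.
No proper subset of any of these is a key, and no other minimal superkey exists.

{A, B}, {A, C}, {A, E, H}, {C, E}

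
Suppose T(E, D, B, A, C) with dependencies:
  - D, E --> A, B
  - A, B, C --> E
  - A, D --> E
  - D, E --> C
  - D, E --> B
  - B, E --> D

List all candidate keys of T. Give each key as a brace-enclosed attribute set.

{A, B, C}, {A, D}, {B, E}, {D, E}

{A, D}⁺ = {A, B, C, D, E}, which is every attribute, so {A, D} is a candidate key.
{B, E}⁺ = {A, B, C, D, E}, which is every attribute, so {B, E} is a candidate key.
{D, E}⁺ = {A, B, C, D, E}, which is every attribute, so {D, E} is a candidate key.
{A, B, C}⁺ = {A, B, C, D, E}, which is every attribute, so {A, B, C} is a candidate key.
These are minimal and exhaustive — every other superkey contains one of them.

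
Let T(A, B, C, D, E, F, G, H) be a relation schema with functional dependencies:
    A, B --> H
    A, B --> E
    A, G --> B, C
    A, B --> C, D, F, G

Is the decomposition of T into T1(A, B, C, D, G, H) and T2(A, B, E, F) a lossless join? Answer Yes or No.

Common attributes: {A, B}; their closure is {A, B, C, D, E, F, G, H}.
T1 is contained in that closure, so T1 ∩ T2 --> T1 holds and the join is lossless.

Yes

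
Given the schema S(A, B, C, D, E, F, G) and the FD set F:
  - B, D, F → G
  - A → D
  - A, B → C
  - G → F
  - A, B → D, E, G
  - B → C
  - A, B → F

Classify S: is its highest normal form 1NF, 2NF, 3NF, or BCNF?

1NF

Candidate key: {A, B}. Prime attributes: {A, B}.
B, D, F → G breaks BCNF: {B, D, F}⁺ = {B, C, D, F, G}, so {B, D, F} is not a superkey.
B, D, F → G determines the non-prime attribute {G} from a non-superkey — 3NF is violated.
The proper key subset {A} of {A, B} determines non-prime {D}, so the relation is not even in 2NF.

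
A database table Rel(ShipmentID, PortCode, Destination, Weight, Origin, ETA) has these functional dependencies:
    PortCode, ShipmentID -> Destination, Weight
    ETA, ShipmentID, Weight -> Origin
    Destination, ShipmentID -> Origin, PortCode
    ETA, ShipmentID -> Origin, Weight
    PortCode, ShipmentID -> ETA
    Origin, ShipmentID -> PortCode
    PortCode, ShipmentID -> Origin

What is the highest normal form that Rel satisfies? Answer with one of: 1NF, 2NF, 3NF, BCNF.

Candidate keys: {Destination, ShipmentID}, {ETA, ShipmentID}, {Origin, ShipmentID}, {PortCode, ShipmentID}. Prime attributes: {Destination, ETA, Origin, PortCode, ShipmentID}.
Every FD has a superkey on the left, so the relation is in BCNF.

BCNF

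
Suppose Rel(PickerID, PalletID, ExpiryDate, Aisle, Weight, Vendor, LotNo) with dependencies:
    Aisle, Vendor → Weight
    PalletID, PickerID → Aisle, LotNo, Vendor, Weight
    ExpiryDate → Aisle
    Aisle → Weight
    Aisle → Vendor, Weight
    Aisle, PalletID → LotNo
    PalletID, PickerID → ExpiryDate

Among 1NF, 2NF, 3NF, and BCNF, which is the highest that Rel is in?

Candidate key: {PalletID, PickerID}. Prime attributes: {PalletID, PickerID}.
Aisle, Vendor → Weight breaks BCNF: {Aisle, Vendor}⁺ = {Aisle, Vendor, Weight}, so {Aisle, Vendor} is not a superkey.
Aisle, Vendor → Weight has non-prime {Weight} on the right and a non-superkey on the left, so 3NF fails.
Checking every proper subset of each key, none determines a non-prime attribute — 2NF is satisfied.

2NF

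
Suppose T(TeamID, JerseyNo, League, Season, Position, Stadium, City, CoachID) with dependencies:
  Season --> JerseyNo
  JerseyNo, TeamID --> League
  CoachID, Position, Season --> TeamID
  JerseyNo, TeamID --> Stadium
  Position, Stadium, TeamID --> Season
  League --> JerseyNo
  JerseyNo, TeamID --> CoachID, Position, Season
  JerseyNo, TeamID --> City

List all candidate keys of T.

{JerseyNo, TeamID}⁺ = {City, CoachID, JerseyNo, League, Position, Season, Stadium, TeamID} — all of the relation — so {JerseyNo, TeamID} is a candidate key.
{League, TeamID}⁺ = {City, CoachID, JerseyNo, League, Position, Season, Stadium, TeamID} — all of the relation — so {League, TeamID} is a candidate key.
{Season, TeamID}⁺ = {City, CoachID, JerseyNo, League, Position, Season, Stadium, TeamID} — all of the relation — so {Season, TeamID} is a candidate key.
{CoachID, Position, Season}⁺ = {City, CoachID, JerseyNo, League, Position, Season, Stadium, TeamID} — all of the relation — so {CoachID, Position, Season} is a candidate key.
{Position, Stadium, TeamID}⁺ = {City, CoachID, JerseyNo, League, Position, Season, Stadium, TeamID} — all of the relation — so {Position, Stadium, TeamID} is a candidate key.
Any other superkey properly contains one of these, so there are no further candidate keys.

{CoachID, Position, Season}, {JerseyNo, TeamID}, {League, TeamID}, {Position, Stadium, TeamID}, {Season, TeamID}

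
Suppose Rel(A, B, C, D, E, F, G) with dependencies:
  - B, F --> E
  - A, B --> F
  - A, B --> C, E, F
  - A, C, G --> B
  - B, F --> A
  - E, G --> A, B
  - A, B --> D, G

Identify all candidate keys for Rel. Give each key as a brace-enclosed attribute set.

{A, B} is a candidate key since {A, B}⁺ = {A, B, C, D, E, F, G} covers every attribute.
{B, F} is a candidate key since {B, F}⁺ = {A, B, C, D, E, F, G} covers every attribute.
{E, G} is a candidate key since {E, G}⁺ = {A, B, C, D, E, F, G} covers every attribute.
{A, C, G} is a candidate key since {A, C, G}⁺ = {A, B, C, D, E, F, G} covers every attribute.
No proper subset of any of these is a key, and no other minimal superkey exists.

{A, B}, {A, C, G}, {B, F}, {E, G}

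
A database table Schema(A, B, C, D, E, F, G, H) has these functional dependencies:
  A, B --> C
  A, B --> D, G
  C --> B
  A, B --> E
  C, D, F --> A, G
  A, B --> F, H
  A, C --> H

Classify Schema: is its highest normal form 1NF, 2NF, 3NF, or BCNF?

3NF

Candidate keys: {A, B}, {A, C}, {C, D, F}. Prime attributes: {A, B, C, D, F}.
C --> B: {C}⁺ = {B, C}, which is not all of the attributes, so the left side is not a superkey — BCNF is violated.
Its right-hand attributes {B} are all prime, as are those of every other non-superkey FD — the relation is in 3NF.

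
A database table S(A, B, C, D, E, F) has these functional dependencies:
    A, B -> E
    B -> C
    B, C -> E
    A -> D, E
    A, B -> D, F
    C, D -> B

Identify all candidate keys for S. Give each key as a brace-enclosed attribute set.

{A, B}, {A, C}

No FD produces {A}, so it must be in every candidate key.
Closure of {A, B} is {A, B, C, D, E, F}, the whole schema; {A, B} is a candidate key.
Closure of {A, C} is {A, B, C, D, E, F}, the whole schema; {A, C} is a candidate key.
Any other superkey properly contains one of these, so there are no further candidate keys.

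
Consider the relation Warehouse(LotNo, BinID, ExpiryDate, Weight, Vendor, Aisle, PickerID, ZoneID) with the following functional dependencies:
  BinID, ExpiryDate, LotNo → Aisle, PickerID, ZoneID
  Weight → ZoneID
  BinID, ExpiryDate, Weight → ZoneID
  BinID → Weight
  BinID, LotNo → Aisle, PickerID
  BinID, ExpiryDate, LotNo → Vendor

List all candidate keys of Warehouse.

{BinID, ExpiryDate, LotNo}

No FD produces {BinID, ExpiryDate, LotNo}, so they must be in every candidate key.
{BinID, ExpiryDate, LotNo} is a candidate key since {BinID, ExpiryDate, LotNo}⁺ = {Aisle, BinID, ExpiryDate, LotNo, PickerID, Vendor, Weight, ZoneID} covers every attribute.
No smaller or unrelated set reaches every attribute, so there are no other keys.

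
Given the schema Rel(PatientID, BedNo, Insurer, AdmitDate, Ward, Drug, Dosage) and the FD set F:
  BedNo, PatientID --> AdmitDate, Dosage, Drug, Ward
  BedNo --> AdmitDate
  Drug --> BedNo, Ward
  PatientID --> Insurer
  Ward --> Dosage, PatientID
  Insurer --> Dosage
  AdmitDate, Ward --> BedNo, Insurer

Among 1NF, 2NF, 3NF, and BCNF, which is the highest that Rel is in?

Candidate keys: {AdmitDate, Ward}, {BedNo, PatientID}, {BedNo, Ward}, {Drug}. Prime attributes: {AdmitDate, BedNo, Drug, PatientID, Ward}.
For BedNo --> AdmitDate we have {BedNo}⁺ = {AdmitDate, BedNo}; {BedNo} is not a superkey, so BCNF fails.
PatientID --> Insurer has non-prime {Insurer} on the right and a non-superkey on the left, so 3NF fails.
The proper key subset {Ward} of {AdmitDate, Ward} determines non-prime {Dosage, Insurer}, so the relation is not even in 2NF.

1NF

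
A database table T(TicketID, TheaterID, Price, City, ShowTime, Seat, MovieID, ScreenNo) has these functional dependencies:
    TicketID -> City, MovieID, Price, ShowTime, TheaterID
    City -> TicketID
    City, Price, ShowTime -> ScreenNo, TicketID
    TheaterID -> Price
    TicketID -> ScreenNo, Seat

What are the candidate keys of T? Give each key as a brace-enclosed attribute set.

{City}⁺ = {City, MovieID, Price, ScreenNo, Seat, ShowTime, TheaterID, TicketID} — all of the relation — so {City} is a candidate key.
{TicketID}⁺ = {City, MovieID, Price, ScreenNo, Seat, ShowTime, TheaterID, TicketID} — all of the relation — so {TicketID} is a candidate key.
Any other superkey properly contains one of these, so there are no further candidate keys.

{City}, {TicketID}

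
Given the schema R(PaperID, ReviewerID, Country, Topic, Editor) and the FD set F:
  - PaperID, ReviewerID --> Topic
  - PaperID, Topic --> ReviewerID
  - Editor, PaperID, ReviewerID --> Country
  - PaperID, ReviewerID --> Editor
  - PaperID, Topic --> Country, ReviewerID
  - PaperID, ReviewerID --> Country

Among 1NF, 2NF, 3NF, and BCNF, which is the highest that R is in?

BCNF

Candidate keys: {PaperID, ReviewerID}, {PaperID, Topic}. Prime attributes: {PaperID, ReviewerID, Topic}.
Each dependency's left side is a superkey — BCNF holds.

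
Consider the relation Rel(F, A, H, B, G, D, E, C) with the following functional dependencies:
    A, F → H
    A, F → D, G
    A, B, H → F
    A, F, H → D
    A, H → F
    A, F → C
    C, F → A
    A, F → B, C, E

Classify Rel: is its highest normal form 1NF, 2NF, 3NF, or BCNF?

BCNF

Candidate keys: {A, F}, {A, H}, {C, F}. Prime attributes: {A, C, F, H}.
Every FD has a superkey on the left, so the relation is in BCNF.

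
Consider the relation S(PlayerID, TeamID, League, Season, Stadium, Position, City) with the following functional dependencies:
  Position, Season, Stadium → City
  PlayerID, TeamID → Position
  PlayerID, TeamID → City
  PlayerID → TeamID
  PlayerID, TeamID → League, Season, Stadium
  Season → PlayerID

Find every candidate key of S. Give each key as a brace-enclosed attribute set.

{PlayerID}, {Season}

{PlayerID}⁺ = {City, League, PlayerID, Position, Season, Stadium, TeamID}, which is every attribute, so {PlayerID} is a candidate key.
{Season}⁺ = {City, League, PlayerID, Position, Season, Stadium, TeamID}, which is every attribute, so {Season} is a candidate key.
Any other superkey properly contains one of these, so there are no further candidate keys.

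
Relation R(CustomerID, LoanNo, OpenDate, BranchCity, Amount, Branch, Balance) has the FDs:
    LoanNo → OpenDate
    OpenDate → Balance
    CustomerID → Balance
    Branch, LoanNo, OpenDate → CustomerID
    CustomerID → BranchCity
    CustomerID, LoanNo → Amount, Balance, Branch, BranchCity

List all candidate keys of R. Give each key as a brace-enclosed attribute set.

{LoanNo} never appears on the right of any FD, so every key must include it.
{Branch, LoanNo}⁺ = {Amount, Balance, Branch, BranchCity, CustomerID, LoanNo, OpenDate}, which is every attribute, so {Branch, LoanNo} is a candidate key.
{CustomerID, LoanNo}⁺ = {Amount, Balance, Branch, BranchCity, CustomerID, LoanNo, OpenDate}, which is every attribute, so {CustomerID, LoanNo} is a candidate key.
These are minimal and exhaustive — every other superkey contains one of them.

{Branch, LoanNo}, {CustomerID, LoanNo}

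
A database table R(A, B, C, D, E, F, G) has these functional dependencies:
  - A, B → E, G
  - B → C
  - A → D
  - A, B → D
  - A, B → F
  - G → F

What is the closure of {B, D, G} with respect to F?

{B, C, D, F, G}

Start with {B, D, G}.
B → C applies; add {C} → now {B, C, D, G}.
G → F applies; add {F} → now {B, C, D, F, G}.
No further FD applies.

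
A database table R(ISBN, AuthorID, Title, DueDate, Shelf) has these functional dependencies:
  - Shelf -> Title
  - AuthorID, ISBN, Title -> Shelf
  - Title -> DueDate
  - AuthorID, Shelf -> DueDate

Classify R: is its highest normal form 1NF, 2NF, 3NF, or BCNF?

Candidate keys: {AuthorID, ISBN, Shelf}, {AuthorID, ISBN, Title}. Prime attributes: {AuthorID, ISBN, Shelf, Title}.
Shelf -> Title breaks BCNF: {Shelf}⁺ = {DueDate, Shelf, Title}, so {Shelf} is not a superkey.
Title -> DueDate has non-prime {DueDate} on the right and a non-superkey on the left, so 3NF fails.
{Shelf} is a proper subset of the key {AuthorID, ISBN, Shelf}, and {Shelf}⁺ contains the non-prime attribute {DueDate} — a partial dependency, so 2NF is violated.

1NF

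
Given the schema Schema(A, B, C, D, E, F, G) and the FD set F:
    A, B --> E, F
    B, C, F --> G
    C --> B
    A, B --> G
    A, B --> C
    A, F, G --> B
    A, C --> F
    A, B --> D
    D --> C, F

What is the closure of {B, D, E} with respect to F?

{B, C, D, E, F, G}

Start with {B, D, E}.
D --> C, F applies; add {C, F} → now {B, C, D, E, F}.
B, C, F --> G applies; add {G} → now {B, C, D, E, F, G}.
No further FD applies.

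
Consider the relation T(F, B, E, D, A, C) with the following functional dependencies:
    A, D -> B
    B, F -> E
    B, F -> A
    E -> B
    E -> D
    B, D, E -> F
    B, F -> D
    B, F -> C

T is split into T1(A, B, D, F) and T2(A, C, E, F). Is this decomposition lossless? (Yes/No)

Common attributes: {A, F}; their closure is {A, F}.
The closure covers neither T1 nor T2 entirely; the join is not lossless.

No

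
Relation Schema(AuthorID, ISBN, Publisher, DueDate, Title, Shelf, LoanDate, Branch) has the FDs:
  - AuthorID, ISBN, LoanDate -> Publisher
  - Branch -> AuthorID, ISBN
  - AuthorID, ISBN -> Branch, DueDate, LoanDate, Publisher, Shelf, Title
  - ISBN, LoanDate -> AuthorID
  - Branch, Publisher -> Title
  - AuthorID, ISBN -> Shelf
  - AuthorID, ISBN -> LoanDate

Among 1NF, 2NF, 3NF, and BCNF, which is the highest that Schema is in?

Candidate keys: {AuthorID, ISBN}, {Branch}, {ISBN, LoanDate}. Prime attributes: {AuthorID, Branch, ISBN, LoanDate}.
Every FD has a superkey on the left, so the relation is in BCNF.

BCNF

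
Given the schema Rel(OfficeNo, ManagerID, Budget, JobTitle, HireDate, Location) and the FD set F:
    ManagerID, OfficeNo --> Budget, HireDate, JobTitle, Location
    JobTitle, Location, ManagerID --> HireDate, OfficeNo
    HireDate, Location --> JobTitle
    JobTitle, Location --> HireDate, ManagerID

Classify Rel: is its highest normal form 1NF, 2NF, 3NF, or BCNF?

BCNF

Candidate keys: {HireDate, Location}, {JobTitle, Location}, {ManagerID, OfficeNo}. Prime attributes: {HireDate, JobTitle, Location, ManagerID, OfficeNo}.
The left-hand side of every FD is a superkey, so BCNF is satisfied.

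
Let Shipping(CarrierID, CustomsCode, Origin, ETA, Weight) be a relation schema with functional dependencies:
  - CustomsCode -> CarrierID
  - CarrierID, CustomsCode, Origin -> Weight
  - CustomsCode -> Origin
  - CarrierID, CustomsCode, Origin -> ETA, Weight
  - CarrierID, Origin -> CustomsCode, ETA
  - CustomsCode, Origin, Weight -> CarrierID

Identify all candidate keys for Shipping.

{CarrierID, Origin}, {CustomsCode}

{CustomsCode}⁺ = {CarrierID, CustomsCode, ETA, Origin, Weight} — all of the relation — so {CustomsCode} is a candidate key.
{CarrierID, Origin}⁺ = {CarrierID, CustomsCode, ETA, Origin, Weight} — all of the relation — so {CarrierID, Origin} is a candidate key.
Any other superkey properly contains one of these, so there are no further candidate keys.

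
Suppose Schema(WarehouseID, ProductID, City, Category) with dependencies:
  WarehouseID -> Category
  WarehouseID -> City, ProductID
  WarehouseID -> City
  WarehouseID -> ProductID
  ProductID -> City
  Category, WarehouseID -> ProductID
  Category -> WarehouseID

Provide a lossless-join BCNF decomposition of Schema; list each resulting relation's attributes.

{Category, ProductID, WarehouseID}; {City, ProductID}

Candidate keys of the original relation: {Category}, {WarehouseID}.
Within {Category, City, ProductID, WarehouseID}: {ProductID}⁺ ∩ {Category, City, ProductID, WarehouseID} = {City, ProductID}, not the whole set, so ProductID -> City violates BCNF; decompose into {City, ProductID} and {Category, ProductID, WarehouseID}.
{City, ProductID}: every determinant is a superkey — BCNF.
{Category, ProductID, WarehouseID}: every determinant is a superkey — BCNF.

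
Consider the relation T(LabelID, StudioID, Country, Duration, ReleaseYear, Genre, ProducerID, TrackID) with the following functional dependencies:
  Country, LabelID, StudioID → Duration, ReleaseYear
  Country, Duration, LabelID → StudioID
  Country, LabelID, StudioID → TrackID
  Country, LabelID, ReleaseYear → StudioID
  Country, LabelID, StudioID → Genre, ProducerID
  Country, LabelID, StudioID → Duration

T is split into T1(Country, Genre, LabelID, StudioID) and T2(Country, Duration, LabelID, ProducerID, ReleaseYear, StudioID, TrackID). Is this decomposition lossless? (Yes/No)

Yes

Common attributes: {Country, LabelID, StudioID}; their closure is {Country, Duration, Genre, LabelID, ProducerID, ReleaseYear, StudioID, TrackID}.
This includes all of T1, so the common attributes are a superkey of T1 — the join is lossless.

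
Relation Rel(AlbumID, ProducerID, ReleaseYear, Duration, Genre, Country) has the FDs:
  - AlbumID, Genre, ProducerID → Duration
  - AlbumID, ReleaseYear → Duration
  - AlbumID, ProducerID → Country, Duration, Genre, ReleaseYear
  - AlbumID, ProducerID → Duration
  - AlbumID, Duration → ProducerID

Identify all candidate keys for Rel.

{AlbumID, Duration}, {AlbumID, ProducerID}, {AlbumID, ReleaseYear}

{AlbumID} never appears on the right of any FD, so every key must include it.
Closure of {AlbumID, Duration} is {AlbumID, Country, Duration, Genre, ProducerID, ReleaseYear}, the whole schema; {AlbumID, Duration} is a candidate key.
Closure of {AlbumID, ProducerID} is {AlbumID, Country, Duration, Genre, ProducerID, ReleaseYear}, the whole schema; {AlbumID, ProducerID} is a candidate key.
Closure of {AlbumID, ReleaseYear} is {AlbumID, Country, Duration, Genre, ProducerID, ReleaseYear}, the whole schema; {AlbumID, ReleaseYear} is a candidate key.
These are minimal and exhaustive — every other superkey contains one of them.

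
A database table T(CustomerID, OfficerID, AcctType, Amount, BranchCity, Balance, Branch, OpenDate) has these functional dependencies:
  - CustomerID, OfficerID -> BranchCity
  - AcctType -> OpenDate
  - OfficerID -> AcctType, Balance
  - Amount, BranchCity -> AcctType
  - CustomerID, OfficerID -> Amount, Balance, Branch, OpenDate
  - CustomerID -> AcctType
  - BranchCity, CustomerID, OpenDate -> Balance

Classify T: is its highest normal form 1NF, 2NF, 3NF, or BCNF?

1NF

Candidate key: {CustomerID, OfficerID}. Prime attributes: {CustomerID, OfficerID}.
AcctType -> OpenDate breaks BCNF: {AcctType}⁺ = {AcctType, OpenDate}, so {AcctType} is not a superkey.
AcctType -> OpenDate has non-prime {OpenDate} on the right and a non-superkey on the left, so 3NF fails.
Since {CustomerID} ⊂ {CustomerID, OfficerID} and {CustomerID}⁺ ⊇ {AcctType, OpenDate} with {AcctType, OpenDate} non-prime, there is a partial dependency; 2NF fails.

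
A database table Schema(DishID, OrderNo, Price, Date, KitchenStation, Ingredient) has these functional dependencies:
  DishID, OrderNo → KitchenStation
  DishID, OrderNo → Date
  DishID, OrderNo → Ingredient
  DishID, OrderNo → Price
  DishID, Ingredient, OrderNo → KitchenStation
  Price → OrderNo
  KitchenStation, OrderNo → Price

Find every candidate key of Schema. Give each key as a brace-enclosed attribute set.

No FD produces {DishID}, so it must be in every candidate key.
{DishID, OrderNo} is a candidate key since {DishID, OrderNo}⁺ = {Date, DishID, Ingredient, KitchenStation, OrderNo, Price} covers every attribute.
{DishID, Price} is a candidate key since {DishID, Price}⁺ = {Date, DishID, Ingredient, KitchenStation, OrderNo, Price} covers every attribute.
No proper subset of any of these is a key, and no other minimal superkey exists.

{DishID, OrderNo}, {DishID, Price}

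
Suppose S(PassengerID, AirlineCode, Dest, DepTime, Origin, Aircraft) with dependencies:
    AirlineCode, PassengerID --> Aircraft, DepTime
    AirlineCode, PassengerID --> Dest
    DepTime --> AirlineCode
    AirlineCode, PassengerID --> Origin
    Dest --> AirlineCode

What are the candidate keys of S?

{PassengerID} never appears on the right of any FD, so every key must include it.
{AirlineCode, PassengerID}⁺ = {Aircraft, AirlineCode, DepTime, Dest, Origin, PassengerID} — all of the relation — so {AirlineCode, PassengerID} is a candidate key.
{DepTime, PassengerID}⁺ = {Aircraft, AirlineCode, DepTime, Dest, Origin, PassengerID} — all of the relation — so {DepTime, PassengerID} is a candidate key.
{Dest, PassengerID}⁺ = {Aircraft, AirlineCode, DepTime, Dest, Origin, PassengerID} — all of the relation — so {Dest, PassengerID} is a candidate key.
Any other superkey properly contains one of these, so there are no further candidate keys.

{AirlineCode, PassengerID}, {DepTime, PassengerID}, {Dest, PassengerID}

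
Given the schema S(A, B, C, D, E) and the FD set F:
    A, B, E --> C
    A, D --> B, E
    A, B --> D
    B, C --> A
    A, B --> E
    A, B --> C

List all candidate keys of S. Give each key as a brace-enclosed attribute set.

{A, B}⁺ = {A, B, C, D, E} — all of the relation — so {A, B} is a candidate key.
{A, D}⁺ = {A, B, C, D, E} — all of the relation — so {A, D} is a candidate key.
{B, C}⁺ = {A, B, C, D, E} — all of the relation — so {B, C} is a candidate key.
These are minimal and exhaustive — every other superkey contains one of them.

{A, B}, {A, D}, {B, C}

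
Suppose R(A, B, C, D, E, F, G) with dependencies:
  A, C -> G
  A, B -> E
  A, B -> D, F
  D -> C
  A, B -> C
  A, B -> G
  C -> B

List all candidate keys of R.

Attributes never on any right-hand side: {A} — every candidate key must contain it.
{A, B} is a candidate key since {A, B}⁺ = {A, B, C, D, E, F, G} covers every attribute.
{A, C} is a candidate key since {A, C}⁺ = {A, B, C, D, E, F, G} covers every attribute.
{A, D} is a candidate key since {A, D}⁺ = {A, B, C, D, E, F, G} covers every attribute.
Any other superkey properly contains one of these, so there are no further candidate keys.

{A, B}, {A, C}, {A, D}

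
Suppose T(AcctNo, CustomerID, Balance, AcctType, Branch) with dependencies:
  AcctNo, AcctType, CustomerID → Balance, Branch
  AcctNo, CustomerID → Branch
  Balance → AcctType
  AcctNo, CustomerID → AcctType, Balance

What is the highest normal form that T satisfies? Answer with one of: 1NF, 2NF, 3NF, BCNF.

2NF

Candidate key: {AcctNo, CustomerID}. Prime attributes: {AcctNo, CustomerID}.
Balance → AcctType breaks BCNF: {Balance}⁺ = {AcctType, Balance}, so {Balance} is not a superkey.
Balance → AcctType has non-prime {AcctType} on the right and a non-superkey on the left, so 3NF fails.
No proper subset of a key has a non-prime attribute in its closure, so there is no partial dependency; 2NF holds.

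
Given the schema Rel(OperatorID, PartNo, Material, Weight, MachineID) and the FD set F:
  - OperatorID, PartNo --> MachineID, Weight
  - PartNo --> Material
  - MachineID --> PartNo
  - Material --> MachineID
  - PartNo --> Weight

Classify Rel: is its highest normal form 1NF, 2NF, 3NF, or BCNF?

1NF

Candidate keys: {MachineID, OperatorID}, {Material, OperatorID}, {OperatorID, PartNo}. Prime attributes: {MachineID, Material, OperatorID, PartNo}.
PartNo --> Material breaks BCNF: {PartNo}⁺ = {MachineID, Material, PartNo, Weight}, so {PartNo} is not a superkey.
PartNo --> Weight determines the non-prime attribute {Weight} from a non-superkey — 3NF is violated.
The proper key subset {MachineID} of {MachineID, OperatorID} determines non-prime {Weight}, so the relation is not even in 2NF.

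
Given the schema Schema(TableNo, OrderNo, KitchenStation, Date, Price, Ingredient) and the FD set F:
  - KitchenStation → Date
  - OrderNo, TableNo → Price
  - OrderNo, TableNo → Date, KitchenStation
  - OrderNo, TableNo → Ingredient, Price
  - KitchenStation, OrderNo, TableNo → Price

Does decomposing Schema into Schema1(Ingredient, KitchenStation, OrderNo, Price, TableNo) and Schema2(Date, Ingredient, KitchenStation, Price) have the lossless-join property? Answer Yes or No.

Yes

The shared attributes are {Ingredient, KitchenStation, Price} and {Ingredient, KitchenStation, Price}⁺ = {Date, Ingredient, KitchenStation, Price}.
Since Schema2 ⊆ {Date, Ingredient, KitchenStation, Price}, the intersection is a superkey of Schema2; the decomposition is lossless.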